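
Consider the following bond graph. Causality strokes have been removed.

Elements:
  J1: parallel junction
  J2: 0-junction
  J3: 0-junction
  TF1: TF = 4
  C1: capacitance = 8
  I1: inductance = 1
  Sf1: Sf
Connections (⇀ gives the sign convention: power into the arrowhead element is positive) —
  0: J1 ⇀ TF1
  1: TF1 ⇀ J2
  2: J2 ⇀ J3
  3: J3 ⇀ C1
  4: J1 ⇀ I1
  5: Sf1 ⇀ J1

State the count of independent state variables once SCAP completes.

2  (C1, I1 all integral)

bond 5 |Sf1  (source Sf1 imposes f)
bond 3 |J3  (C1 outputs effort q/C1)
bond 2 |J2  (J3: bond 3 brought effort, rest push out)
bond 1 |TF1  (J2: bond 2 brought effort, rest push out)
bond 0 |J1  (TF1 one-in-one-out from 1)
bond 4 |I1  (J1: bond 0 brought effort, rest push out)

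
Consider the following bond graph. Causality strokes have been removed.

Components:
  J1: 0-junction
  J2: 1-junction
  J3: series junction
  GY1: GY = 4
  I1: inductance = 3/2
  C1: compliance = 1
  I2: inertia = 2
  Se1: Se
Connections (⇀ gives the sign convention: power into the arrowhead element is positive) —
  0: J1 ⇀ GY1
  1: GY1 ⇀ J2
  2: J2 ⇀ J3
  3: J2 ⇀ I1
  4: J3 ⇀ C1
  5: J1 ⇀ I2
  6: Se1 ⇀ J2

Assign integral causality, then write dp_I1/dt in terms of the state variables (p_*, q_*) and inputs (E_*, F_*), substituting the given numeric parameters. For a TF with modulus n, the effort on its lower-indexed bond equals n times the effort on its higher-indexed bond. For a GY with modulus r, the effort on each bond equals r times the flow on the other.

b6 →J2  (source Se1 imposes e)
b3 →I1  (I1 integral (f out))
b1 →J2  (J2: bond 3 brought flow, rest push out)
b2 →J2  (1-jn J2 has f-setter on 3)
b4 →J3  (common-f at J3 fixed by 2)
b0 →J1  (GY1: gyrator matches bond 1)
b5 →I2  (J1 effort already set via bond 0)

dp_I1/dt = E_Se1 - 2*p_I2 - q_C1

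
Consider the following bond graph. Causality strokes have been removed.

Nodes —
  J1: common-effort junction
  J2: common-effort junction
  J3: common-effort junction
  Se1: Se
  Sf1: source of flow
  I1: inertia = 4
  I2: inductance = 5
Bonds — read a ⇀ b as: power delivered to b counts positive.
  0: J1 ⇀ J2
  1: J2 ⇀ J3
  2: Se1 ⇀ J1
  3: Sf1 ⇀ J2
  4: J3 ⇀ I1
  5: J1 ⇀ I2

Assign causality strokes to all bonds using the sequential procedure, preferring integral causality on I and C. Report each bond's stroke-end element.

bond 0 stroke→J2
bond 1 stroke→J3
bond 2 stroke→J1
bond 3 stroke→Sf1
bond 4 stroke→I1
bond 5 stroke→I2

#2 |J1  (Se1 (Se) sets effort on bond)
#3 |Sf1  (source Sf1 imposes f)
#0 |J2  (J1: bond 2 brought effort, rest push out)
#5 |I2  (common-e at J1 fixed by 2)
#1 |J3  (J2 effort already set via bond 0)
#4 |I1  (J3 effort already set via bond 1)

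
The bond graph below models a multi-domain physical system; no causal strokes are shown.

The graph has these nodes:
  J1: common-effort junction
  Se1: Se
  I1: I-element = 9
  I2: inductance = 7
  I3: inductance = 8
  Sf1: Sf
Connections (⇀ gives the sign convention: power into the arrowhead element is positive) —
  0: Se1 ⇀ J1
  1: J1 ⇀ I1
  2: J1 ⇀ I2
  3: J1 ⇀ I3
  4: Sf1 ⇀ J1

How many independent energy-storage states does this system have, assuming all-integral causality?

b0 |J1  (Se1 fixes effort; stroke away)
b4 |Sf1  (Sf1 fixes flow; stroke at Sf1)
b1 |I1  (0-jn J1 has e-setter on 0)
b2 |I2  (0-jn J1 has e-setter on 0)
b3 |I3  (J1: bond 0 brought effort, rest push out)

3  (I1, I2, I3 all integral)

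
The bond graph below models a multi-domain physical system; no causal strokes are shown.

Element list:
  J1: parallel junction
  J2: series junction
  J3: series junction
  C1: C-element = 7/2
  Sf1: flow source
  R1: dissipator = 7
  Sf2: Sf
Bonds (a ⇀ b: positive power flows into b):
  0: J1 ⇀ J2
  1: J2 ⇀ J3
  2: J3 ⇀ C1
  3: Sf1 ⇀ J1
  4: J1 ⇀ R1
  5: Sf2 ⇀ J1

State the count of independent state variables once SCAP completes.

b3 |Sf1  (source Sf1 imposes f)
b5 |Sf2  (Sf2 (Sf) sets flow on bond)
b2 |J3  (C1 outputs effort q/C1)
b1 |J2  (J3 needs exactly one f-in)
b0 |J1  (only one flow-in slot at J2)
b4 |R1  (J1: bond 0 brought effort, rest push out)

1  (C1 all integral)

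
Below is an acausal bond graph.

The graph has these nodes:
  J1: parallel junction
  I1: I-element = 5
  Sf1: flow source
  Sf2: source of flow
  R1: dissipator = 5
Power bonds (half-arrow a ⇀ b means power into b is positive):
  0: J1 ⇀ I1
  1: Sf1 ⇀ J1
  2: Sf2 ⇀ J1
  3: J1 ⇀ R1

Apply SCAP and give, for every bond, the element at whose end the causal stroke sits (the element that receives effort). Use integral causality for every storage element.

β1 stroke at Sf1  (source Sf1 imposes f)
β2 stroke at Sf2  (Sf2 (Sf) sets flow on bond)
β0 stroke at I1  (I1 integral (f out))
β3 stroke at J1  (closing 0-jn rule on J1)

#0 →I1
#1 →Sf1
#2 →Sf2
#3 →J1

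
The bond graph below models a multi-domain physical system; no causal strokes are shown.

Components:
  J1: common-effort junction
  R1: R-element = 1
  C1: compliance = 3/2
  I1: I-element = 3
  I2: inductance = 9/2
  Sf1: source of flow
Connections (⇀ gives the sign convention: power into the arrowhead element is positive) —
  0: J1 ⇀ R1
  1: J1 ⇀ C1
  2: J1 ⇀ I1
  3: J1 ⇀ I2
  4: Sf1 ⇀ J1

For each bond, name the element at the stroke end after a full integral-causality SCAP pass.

b4 stroke→Sf1  (Sf1: flow source, stroke at near end)
b1 stroke→J1  (C1: C, integral causality)
b0 stroke→R1  (0-jn J1 has e-setter on 1)
b2 stroke→I1  (J1 effort already set via bond 1)
b3 stroke→I2  (common-e at J1 fixed by 1)

bond 0 →R1
bond 1 →J1
bond 2 →I1
bond 3 →I2
bond 4 →Sf1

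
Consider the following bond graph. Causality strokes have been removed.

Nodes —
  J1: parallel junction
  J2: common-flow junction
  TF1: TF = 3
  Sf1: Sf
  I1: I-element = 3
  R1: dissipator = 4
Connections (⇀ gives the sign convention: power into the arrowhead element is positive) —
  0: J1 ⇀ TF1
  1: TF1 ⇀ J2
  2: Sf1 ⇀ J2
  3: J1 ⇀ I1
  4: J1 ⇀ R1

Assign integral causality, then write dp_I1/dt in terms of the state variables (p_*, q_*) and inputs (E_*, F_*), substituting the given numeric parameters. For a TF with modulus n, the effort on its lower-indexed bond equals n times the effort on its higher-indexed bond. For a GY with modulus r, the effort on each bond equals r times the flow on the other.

dp_I1/dt = -4*F_Sf1/3 - 4*p_I1/3

b2 stroke at Sf1  (Sf1: flow source, stroke at near end)
b1 stroke at J2  (1-jn J2 has f-setter on 2)
b0 stroke at TF1  (TF1 one-in-one-out from 1)
b3 stroke at I1  (prefer integral on I1)
b4 stroke at J1  (J1: last free bond brings effort in)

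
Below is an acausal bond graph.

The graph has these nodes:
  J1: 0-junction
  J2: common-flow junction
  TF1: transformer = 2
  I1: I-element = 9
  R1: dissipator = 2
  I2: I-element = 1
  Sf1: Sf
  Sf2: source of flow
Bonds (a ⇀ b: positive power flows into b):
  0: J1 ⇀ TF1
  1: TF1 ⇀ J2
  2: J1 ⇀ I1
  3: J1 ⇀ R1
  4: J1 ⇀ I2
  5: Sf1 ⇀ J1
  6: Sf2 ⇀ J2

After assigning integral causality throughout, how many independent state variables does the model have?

2  (I1, I2 all integral)

b5 stroke at Sf1  (source Sf1 imposes f)
b6 stroke at Sf2  (Sf2 (Sf) sets flow on bond)
b1 stroke at J2  (common-f at J2 fixed by 6)
b0 stroke at TF1  (TF1: transformer flips bond 1)
b2 stroke at I1  (I1 integral (f out))
b4 stroke at I2  (I2 integral (f out))
b3 stroke at J1  (J1 needs exactly one e-in)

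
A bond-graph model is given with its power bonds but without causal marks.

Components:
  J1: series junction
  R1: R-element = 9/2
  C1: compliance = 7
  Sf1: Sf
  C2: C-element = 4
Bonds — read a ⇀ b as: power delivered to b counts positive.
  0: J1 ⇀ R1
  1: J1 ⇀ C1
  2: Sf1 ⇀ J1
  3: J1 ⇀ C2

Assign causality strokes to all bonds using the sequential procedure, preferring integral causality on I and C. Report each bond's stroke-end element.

b0 →J1
b1 →J1
b2 →Sf1
b3 →J1

bond 2 stroke→Sf1  (Sf1: flow source, stroke at near end)
bond 0 stroke→J1  (common-f at J1 fixed by 2)
bond 1 stroke→J1  (J1: bond 2 brought flow, rest push out)
bond 3 stroke→J1  (common-f at J1 fixed by 2)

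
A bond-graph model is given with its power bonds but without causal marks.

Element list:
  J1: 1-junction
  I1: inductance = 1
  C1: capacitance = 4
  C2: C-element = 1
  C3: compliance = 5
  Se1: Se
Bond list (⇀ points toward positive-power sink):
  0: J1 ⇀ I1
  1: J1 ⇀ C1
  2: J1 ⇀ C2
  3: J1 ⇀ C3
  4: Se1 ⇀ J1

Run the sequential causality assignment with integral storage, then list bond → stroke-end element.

bond 4 |J1  (Se1 fixes effort; stroke away)
bond 0 |I1  (I1: I, integral causality)
bond 1 |J1  (common-f at J1 fixed by 0)
bond 2 |J1  (J1 flow already set via bond 0)
bond 3 |J1  (common-f at J1 fixed by 0)

β0 stroke→I1
β1 stroke→J1
β2 stroke→J1
β3 stroke→J1
β4 stroke→J1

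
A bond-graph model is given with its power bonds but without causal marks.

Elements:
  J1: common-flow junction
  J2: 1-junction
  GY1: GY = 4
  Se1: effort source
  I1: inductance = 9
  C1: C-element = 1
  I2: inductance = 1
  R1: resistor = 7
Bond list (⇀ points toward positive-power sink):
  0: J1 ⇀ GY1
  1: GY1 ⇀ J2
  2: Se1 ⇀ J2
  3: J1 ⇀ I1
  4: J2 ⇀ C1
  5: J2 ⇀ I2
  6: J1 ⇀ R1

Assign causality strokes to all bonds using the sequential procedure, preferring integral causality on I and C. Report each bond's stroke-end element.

bond 0 stroke→J1
bond 1 stroke→J2
bond 2 stroke→J2
bond 3 stroke→I1
bond 4 stroke→J2
bond 5 stroke→I2
bond 6 stroke→J1

β2 stroke at J2  (Se1 fixes effort; stroke away)
β3 stroke at I1  (prefer integral on I1)
β0 stroke at J1  (1-jn J1 has f-setter on 3)
β6 stroke at J1  (1-jn J1 has f-setter on 3)
β1 stroke at J2  (GY1 both-in/both-out from 0)
β4 stroke at J2  (C1 integral (e out))
β5 stroke at I2  (J2 needs exactly one f-in)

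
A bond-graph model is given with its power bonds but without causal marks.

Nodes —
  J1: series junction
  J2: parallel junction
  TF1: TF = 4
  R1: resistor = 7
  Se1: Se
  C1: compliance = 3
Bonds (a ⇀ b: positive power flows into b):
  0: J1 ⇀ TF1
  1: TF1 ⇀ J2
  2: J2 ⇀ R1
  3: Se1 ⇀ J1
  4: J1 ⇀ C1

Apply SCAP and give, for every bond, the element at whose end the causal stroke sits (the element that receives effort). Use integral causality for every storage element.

#0 stroke at TF1
#1 stroke at J2
#2 stroke at R1
#3 stroke at J1
#4 stroke at J1

b3 stroke→J1  (Se1 (Se) sets effort on bond)
b4 stroke→J1  (C1: C, integral causality)
b0 stroke→TF1  (J1 needs exactly one f-in)
b1 stroke→J2  (TF1 one-in-one-out from 0)
b2 stroke→R1  (common-e at J2 fixed by 1)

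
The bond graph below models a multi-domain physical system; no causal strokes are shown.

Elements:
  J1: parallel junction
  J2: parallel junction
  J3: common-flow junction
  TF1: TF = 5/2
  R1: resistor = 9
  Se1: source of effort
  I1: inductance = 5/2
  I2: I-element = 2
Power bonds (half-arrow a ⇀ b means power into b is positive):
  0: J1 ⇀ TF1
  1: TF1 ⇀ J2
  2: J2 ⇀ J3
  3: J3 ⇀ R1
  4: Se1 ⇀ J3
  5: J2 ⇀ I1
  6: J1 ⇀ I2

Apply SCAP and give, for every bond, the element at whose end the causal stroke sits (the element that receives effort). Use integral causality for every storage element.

b0 stroke→J1
b1 stroke→TF1
b2 stroke→J2
b3 stroke→J3
b4 stroke→J3
b5 stroke→I1
b6 stroke→I2

b4 stroke→J3  (Se1 (Se) sets effort on bond)
b5 stroke→I1  (prefer integral on I1)
b6 stroke→I2  (I2 integral (f out))
b0 stroke→J1  (only one effort-in slot at J1)
b1 stroke→TF1  (TF TF1: opposite of bond 0)
b2 stroke→J2  (only one effort-in slot at J2)
b3 stroke→J3  (J3 flow already set via bond 2)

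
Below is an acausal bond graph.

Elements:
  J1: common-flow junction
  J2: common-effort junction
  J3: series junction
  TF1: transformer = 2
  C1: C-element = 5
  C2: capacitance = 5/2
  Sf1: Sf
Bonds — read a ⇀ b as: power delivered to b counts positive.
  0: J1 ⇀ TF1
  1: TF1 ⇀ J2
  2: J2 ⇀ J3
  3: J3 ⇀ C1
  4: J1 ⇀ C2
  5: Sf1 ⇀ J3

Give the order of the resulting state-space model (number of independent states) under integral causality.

bond 5 stroke at Sf1  (Sf1 (Sf) sets flow on bond)
bond 2 stroke at J3  (1-jn J3 has f-setter on 5)
bond 3 stroke at J3  (common-f at J3 fixed by 5)
bond 1 stroke at J2  (J2 needs exactly one e-in)
bond 0 stroke at TF1  (TF1: transformer flips bond 1)
bond 4 stroke at J1  (J1: bond 0 brought flow, rest push out)

2  (C1, C2 all integral)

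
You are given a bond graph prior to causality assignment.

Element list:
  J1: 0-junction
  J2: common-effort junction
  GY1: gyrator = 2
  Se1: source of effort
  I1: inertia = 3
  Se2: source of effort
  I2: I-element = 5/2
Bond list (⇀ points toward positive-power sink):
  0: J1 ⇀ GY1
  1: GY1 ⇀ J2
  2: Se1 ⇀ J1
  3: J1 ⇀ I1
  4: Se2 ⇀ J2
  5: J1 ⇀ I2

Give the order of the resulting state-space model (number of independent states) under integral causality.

2  (I1, I2 all integral)

b2 stroke→J1  (source Se1 imposes e)
b4 stroke→J2  (Se2: effort source, stroke at far end)
b0 stroke→GY1  (0-jn J1 has e-setter on 2)
b3 stroke→I1  (J1: bond 2 brought effort, rest push out)
b5 stroke→I2  (J1: bond 2 brought effort, rest push out)
b1 stroke→GY1  (J2: bond 4 brought effort, rest push out)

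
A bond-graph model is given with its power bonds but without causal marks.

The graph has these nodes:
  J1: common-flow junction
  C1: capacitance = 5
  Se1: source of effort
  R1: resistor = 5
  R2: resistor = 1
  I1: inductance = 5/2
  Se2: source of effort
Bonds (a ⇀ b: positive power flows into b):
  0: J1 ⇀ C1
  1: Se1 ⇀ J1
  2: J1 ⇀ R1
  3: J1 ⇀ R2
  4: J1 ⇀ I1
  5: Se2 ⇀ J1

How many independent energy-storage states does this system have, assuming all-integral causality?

#1 |J1  (Se1 (Se) sets effort on bond)
#5 |J1  (Se2 (Se) sets effort on bond)
#0 |J1  (C1: C, integral causality)
#4 |I1  (I1 integral (f out))
#2 |J1  (J1: bond 4 brought flow, rest push out)
#3 |J1  (J1: bond 4 brought flow, rest push out)

2  (C1, I1 all integral)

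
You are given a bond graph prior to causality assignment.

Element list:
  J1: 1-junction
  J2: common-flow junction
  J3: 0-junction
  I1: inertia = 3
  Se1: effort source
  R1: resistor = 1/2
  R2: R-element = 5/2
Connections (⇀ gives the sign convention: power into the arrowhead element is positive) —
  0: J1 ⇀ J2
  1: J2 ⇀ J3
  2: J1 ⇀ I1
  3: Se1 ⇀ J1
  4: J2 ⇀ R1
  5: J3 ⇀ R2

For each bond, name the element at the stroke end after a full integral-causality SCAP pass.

#3 |J1  (Se1 (Se) sets effort on bond)
#2 |I1  (I1 outputs flow p/I1)
#0 |J1  (1-jn J1 has f-setter on 2)
#1 |J2  (1-jn J2 has f-setter on 0)
#4 |J2  (common-f at J2 fixed by 0)
#5 |J3  (J3 needs exactly one e-in)

bond 0 stroke at J1
bond 1 stroke at J2
bond 2 stroke at I1
bond 3 stroke at J1
bond 4 stroke at J2
bond 5 stroke at J3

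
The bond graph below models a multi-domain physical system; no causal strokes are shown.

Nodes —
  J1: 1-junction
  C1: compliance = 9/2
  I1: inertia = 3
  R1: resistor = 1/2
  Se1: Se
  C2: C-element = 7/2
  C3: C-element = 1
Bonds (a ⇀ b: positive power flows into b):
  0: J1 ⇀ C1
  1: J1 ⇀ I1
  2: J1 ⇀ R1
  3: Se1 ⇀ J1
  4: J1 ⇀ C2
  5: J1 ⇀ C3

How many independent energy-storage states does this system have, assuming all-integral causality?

β3 stroke→J1  (source Se1 imposes e)
β0 stroke→J1  (C1: C, integral causality)
β1 stroke→I1  (I1 integral (f out))
β2 stroke→J1  (J1 flow already set via bond 1)
β4 stroke→J1  (1-jn J1 has f-setter on 1)
β5 stroke→J1  (common-f at J1 fixed by 1)

4  (C1, C2, C3, I1 all integral)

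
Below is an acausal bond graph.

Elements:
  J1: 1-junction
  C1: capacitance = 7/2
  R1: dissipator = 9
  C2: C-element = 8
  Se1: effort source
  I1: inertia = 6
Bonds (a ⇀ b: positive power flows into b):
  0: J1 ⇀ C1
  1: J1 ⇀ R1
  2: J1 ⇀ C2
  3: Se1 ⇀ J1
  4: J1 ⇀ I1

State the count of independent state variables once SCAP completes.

3  (C1, C2, I1 all integral)

bond 3 stroke at J1  (source Se1 imposes e)
bond 0 stroke at J1  (prefer integral on C1)
bond 2 stroke at J1  (C2 outputs effort q/C2)
bond 4 stroke at I1  (I1 integral (f out))
bond 1 stroke at J1  (1-jn J1 has f-setter on 4)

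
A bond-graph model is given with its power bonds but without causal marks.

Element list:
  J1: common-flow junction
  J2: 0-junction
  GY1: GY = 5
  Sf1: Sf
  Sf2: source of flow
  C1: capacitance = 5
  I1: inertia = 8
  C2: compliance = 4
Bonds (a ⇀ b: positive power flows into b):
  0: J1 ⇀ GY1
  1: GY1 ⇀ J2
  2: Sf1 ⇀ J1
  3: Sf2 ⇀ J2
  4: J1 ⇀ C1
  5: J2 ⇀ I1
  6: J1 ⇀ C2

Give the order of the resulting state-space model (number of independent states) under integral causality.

bond 2 →Sf1  (Sf1 (Sf) sets flow on bond)
bond 3 →Sf2  (Sf2: flow source, stroke at near end)
bond 0 →J1  (1-jn J1 has f-setter on 2)
bond 4 →J1  (1-jn J1 has f-setter on 2)
bond 6 →J1  (J1: bond 2 brought flow, rest push out)
bond 1 →J2  (GY GY1: same side as bond 0)
bond 5 →I1  (J2: bond 1 brought effort, rest push out)

3  (C1, C2, I1 all integral)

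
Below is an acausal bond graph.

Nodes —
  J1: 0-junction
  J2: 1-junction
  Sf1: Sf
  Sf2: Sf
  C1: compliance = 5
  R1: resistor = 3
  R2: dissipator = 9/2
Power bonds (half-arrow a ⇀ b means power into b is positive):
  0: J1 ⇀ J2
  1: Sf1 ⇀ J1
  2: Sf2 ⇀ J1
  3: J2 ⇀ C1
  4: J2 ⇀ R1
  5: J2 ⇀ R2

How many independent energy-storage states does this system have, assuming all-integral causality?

1  (C1 all integral)

β1 stroke at Sf1  (source Sf1 imposes f)
β2 stroke at Sf2  (Sf2 (Sf) sets flow on bond)
β0 stroke at J1  (J1: last free bond brings effort in)
β3 stroke at J2  (1-jn J2 has f-setter on 0)
β4 stroke at J2  (common-f at J2 fixed by 0)
β5 stroke at J2  (1-jn J2 has f-setter on 0)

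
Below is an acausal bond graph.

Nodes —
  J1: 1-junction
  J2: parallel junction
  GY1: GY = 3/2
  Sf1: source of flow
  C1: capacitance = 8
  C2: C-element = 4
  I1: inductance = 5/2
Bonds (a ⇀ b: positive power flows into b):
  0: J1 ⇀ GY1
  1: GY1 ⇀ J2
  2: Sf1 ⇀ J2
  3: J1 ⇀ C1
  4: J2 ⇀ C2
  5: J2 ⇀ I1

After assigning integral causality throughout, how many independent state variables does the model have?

3  (C1, C2, I1 all integral)

β2 stroke at Sf1  (Sf1: flow source, stroke at near end)
β3 stroke at J1  (C1 integral (e out))
β0 stroke at GY1  (J1: last free bond brings flow in)
β1 stroke at GY1  (GY1: gyrator matches bond 0)
β4 stroke at J2  (C2 outputs effort q/C2)
β5 stroke at I1  (common-e at J2 fixed by 4)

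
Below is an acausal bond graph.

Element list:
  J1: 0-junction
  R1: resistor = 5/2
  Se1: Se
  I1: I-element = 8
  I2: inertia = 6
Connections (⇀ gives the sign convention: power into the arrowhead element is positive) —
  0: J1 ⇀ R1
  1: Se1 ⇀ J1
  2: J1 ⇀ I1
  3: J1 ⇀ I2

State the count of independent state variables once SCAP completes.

#1 stroke at J1  (Se1: effort source, stroke at far end)
#0 stroke at R1  (J1 effort already set via bond 1)
#2 stroke at I1  (0-jn J1 has e-setter on 1)
#3 stroke at I2  (common-e at J1 fixed by 1)

2  (I1, I2 all integral)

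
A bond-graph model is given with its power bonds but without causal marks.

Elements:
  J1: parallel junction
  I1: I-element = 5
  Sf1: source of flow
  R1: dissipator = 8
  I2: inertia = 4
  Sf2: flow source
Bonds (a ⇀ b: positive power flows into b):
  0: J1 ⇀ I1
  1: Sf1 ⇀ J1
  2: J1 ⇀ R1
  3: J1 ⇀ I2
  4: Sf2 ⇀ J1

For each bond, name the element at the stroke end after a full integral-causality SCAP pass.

bond 0 |I1
bond 1 |Sf1
bond 2 |J1
bond 3 |I2
bond 4 |Sf2

b1 stroke→Sf1  (source Sf1 imposes f)
b4 stroke→Sf2  (Sf2 fixes flow; stroke at Sf2)
b0 stroke→I1  (I1 integral (f out))
b3 stroke→I2  (I2: I, integral causality)
b2 stroke→J1  (J1 needs exactly one e-in)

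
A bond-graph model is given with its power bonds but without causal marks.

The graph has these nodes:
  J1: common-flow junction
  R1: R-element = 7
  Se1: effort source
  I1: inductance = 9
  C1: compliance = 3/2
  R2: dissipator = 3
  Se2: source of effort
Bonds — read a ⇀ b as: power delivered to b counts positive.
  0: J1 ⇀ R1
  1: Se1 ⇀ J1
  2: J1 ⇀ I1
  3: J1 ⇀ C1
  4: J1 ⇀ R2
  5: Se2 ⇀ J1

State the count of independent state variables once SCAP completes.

2  (C1, I1 all integral)

β1 stroke at J1  (Se1 fixes effort; stroke away)
β5 stroke at J1  (Se2 fixes effort; stroke away)
β2 stroke at I1  (prefer integral on I1)
β0 stroke at J1  (1-jn J1 has f-setter on 2)
β3 stroke at J1  (common-f at J1 fixed by 2)
β4 stroke at J1  (common-f at J1 fixed by 2)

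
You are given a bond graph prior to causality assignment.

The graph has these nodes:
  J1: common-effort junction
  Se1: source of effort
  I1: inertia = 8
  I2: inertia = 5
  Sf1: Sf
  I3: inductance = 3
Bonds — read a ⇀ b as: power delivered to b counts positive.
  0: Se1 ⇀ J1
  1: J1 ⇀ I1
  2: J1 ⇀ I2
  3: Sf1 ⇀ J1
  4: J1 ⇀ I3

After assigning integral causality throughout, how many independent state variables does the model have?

bond 0 →J1  (source Se1 imposes e)
bond 3 →Sf1  (Sf1 (Sf) sets flow on bond)
bond 1 →I1  (J1 effort already set via bond 0)
bond 2 →I2  (0-jn J1 has e-setter on 0)
bond 4 →I3  (J1 effort already set via bond 0)

3  (I1, I2, I3 all integral)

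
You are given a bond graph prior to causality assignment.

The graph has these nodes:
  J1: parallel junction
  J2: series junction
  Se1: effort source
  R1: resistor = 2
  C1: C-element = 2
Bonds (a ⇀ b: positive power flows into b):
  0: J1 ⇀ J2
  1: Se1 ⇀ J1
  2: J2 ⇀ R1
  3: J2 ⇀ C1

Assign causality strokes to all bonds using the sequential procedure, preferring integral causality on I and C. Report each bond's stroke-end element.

bond 0 stroke→J2
bond 1 stroke→J1
bond 2 stroke→R1
bond 3 stroke→J2

b1 stroke→J1  (Se1 fixes effort; stroke away)
b0 stroke→J2  (common-e at J1 fixed by 1)
b3 stroke→J2  (prefer integral on C1)
b2 stroke→R1  (J2 needs exactly one f-in)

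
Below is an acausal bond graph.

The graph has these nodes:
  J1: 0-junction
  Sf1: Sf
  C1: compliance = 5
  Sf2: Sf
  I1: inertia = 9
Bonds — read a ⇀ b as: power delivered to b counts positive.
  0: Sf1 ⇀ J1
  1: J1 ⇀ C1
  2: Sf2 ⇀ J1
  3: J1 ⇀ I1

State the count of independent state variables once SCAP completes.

2  (C1, I1 all integral)

b0 |Sf1  (Sf1 fixes flow; stroke at Sf1)
b2 |Sf2  (Sf2 (Sf) sets flow on bond)
b1 |J1  (C1 integral (e out))
b3 |I1  (0-jn J1 has e-setter on 1)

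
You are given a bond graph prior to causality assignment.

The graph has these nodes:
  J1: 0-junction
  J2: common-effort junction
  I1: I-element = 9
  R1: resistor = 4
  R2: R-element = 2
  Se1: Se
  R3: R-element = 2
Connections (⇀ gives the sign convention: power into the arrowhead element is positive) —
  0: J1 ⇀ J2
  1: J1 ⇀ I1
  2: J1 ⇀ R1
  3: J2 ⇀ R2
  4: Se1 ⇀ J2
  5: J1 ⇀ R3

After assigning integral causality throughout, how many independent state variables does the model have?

1  (I1 all integral)

β4 →J2  (Se1 (Se) sets effort on bond)
β0 →J1  (0-jn J2 has e-setter on 4)
β3 →R2  (common-e at J2 fixed by 4)
β1 →I1  (J1 effort already set via bond 0)
β2 →R1  (J1: bond 0 brought effort, rest push out)
β5 →R3  (J1: bond 0 brought effort, rest push out)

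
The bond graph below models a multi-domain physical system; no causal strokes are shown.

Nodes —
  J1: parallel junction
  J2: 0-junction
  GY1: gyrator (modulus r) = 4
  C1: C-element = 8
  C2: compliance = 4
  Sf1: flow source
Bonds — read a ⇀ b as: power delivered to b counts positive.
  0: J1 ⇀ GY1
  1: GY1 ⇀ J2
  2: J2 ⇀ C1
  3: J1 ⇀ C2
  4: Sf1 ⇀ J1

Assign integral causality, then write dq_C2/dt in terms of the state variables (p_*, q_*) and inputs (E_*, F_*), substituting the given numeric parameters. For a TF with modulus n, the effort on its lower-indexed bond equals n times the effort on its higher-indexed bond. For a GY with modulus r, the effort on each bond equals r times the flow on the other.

b4 stroke at Sf1  (Sf1: flow source, stroke at near end)
b2 stroke at J2  (C1 outputs effort q/C1)
b1 stroke at GY1  (J2 effort already set via bond 2)
b0 stroke at GY1  (GY1 both-in/both-out from 1)
b3 stroke at J1  (closing 0-jn rule on J1)

dq_C2/dt = F_Sf1 - q_C1/32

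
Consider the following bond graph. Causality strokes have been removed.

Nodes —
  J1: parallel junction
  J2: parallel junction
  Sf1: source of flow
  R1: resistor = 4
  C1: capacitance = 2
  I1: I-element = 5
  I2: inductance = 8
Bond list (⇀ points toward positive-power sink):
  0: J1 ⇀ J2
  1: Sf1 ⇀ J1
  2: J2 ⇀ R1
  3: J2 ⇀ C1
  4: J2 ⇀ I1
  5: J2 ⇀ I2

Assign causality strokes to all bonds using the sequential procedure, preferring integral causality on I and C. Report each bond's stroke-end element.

bond 1 →Sf1  (Sf1: flow source, stroke at near end)
bond 0 →J1  (J1 needs exactly one e-in)
bond 3 →J2  (C1 integral (e out))
bond 2 →R1  (common-e at J2 fixed by 3)
bond 4 →I1  (0-jn J2 has e-setter on 3)
bond 5 →I2  (0-jn J2 has e-setter on 3)

#0 stroke→J1
#1 stroke→Sf1
#2 stroke→R1
#3 stroke→J2
#4 stroke→I1
#5 stroke→I2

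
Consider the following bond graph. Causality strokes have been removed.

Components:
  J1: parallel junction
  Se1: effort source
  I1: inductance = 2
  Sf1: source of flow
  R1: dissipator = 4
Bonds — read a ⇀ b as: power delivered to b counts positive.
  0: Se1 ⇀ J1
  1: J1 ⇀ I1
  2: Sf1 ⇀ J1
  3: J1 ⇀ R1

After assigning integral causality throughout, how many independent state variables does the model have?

β0 stroke→J1  (Se1: effort source, stroke at far end)
β2 stroke→Sf1  (source Sf1 imposes f)
β1 stroke→I1  (J1: bond 0 brought effort, rest push out)
β3 stroke→R1  (common-e at J1 fixed by 0)

1  (I1 all integral)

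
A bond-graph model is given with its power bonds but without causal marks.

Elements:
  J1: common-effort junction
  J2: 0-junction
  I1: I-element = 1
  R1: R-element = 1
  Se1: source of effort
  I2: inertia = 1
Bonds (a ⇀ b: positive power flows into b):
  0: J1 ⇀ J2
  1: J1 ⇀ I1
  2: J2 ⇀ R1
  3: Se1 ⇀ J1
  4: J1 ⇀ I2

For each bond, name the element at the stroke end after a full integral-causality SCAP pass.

bond 3 →J1  (source Se1 imposes e)
bond 0 →J2  (0-jn J1 has e-setter on 3)
bond 1 →I1  (J1 effort already set via bond 3)
bond 4 →I2  (J1 effort already set via bond 3)
bond 2 →R1  (0-jn J2 has e-setter on 0)

b0 →J2
b1 →I1
b2 →R1
b3 →J1
b4 →I2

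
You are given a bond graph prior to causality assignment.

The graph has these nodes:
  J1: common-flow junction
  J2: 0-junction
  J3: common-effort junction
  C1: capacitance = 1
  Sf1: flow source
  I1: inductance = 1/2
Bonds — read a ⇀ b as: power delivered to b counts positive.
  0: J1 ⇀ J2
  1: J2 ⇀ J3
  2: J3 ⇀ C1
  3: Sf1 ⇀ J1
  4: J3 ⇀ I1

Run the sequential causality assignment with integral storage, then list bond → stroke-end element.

bond 3 |Sf1  (Sf1 (Sf) sets flow on bond)
bond 0 |J1  (1-jn J1 has f-setter on 3)
bond 1 |J2  (only one effort-in slot at J2)
bond 2 |J3  (C1 outputs effort q/C1)
bond 4 |I1  (0-jn J3 has e-setter on 2)

#0 stroke→J1
#1 stroke→J2
#2 stroke→J3
#3 stroke→Sf1
#4 stroke→I1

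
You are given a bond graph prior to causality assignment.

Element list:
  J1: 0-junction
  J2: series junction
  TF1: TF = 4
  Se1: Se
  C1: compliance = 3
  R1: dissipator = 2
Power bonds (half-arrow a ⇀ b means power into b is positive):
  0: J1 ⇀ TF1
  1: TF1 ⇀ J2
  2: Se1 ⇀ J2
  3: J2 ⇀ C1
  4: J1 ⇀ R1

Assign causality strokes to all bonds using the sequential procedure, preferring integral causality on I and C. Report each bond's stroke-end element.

#0 →J1
#1 →TF1
#2 →J2
#3 →J2
#4 →R1

#2 |J2  (Se1: effort source, stroke at far end)
#3 |J2  (C1 outputs effort q/C1)
#1 |TF1  (closing 1-jn rule on J2)
#0 |J1  (TF TF1: opposite of bond 1)
#4 |R1  (J1 effort already set via bond 0)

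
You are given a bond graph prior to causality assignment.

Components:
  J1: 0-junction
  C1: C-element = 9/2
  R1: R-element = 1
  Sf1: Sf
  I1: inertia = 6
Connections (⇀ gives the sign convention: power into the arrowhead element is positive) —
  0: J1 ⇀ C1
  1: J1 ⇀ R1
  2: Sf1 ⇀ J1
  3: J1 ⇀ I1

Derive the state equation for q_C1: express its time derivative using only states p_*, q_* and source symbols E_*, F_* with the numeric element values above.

#2 →Sf1  (Sf1 (Sf) sets flow on bond)
#0 →J1  (C1 integral (e out))
#1 →R1  (J1 effort already set via bond 0)
#3 →I1  (common-e at J1 fixed by 0)

dq_C1/dt = F_Sf1 - p_I1/6 - 2*q_C1/9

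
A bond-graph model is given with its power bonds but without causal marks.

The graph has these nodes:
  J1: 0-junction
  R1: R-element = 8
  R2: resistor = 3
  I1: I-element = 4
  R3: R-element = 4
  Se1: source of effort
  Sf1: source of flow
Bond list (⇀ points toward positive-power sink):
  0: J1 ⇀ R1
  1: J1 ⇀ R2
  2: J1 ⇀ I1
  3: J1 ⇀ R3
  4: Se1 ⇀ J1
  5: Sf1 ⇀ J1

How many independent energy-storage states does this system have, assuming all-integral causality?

1  (I1 all integral)

#4 stroke at J1  (Se1 fixes effort; stroke away)
#5 stroke at Sf1  (source Sf1 imposes f)
#0 stroke at R1  (0-jn J1 has e-setter on 4)
#1 stroke at R2  (common-e at J1 fixed by 4)
#2 stroke at I1  (0-jn J1 has e-setter on 4)
#3 stroke at R3  (J1: bond 4 brought effort, rest push out)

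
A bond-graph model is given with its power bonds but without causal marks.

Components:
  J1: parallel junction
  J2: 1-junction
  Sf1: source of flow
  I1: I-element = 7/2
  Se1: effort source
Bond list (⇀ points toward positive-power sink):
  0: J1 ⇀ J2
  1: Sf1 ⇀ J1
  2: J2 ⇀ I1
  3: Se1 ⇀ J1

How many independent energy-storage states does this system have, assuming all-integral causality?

b1 →Sf1  (source Sf1 imposes f)
b3 →J1  (Se1 (Se) sets effort on bond)
b0 →J2  (common-e at J1 fixed by 3)
b2 →I1  (closing 1-jn rule on J2)

1  (I1 all integral)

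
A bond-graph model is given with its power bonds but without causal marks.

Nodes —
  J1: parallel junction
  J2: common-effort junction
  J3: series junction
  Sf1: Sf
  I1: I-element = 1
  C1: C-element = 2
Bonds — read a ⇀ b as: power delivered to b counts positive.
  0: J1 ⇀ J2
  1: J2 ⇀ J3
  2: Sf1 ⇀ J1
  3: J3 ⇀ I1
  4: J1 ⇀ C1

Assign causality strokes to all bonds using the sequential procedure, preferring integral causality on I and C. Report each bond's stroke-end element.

#0 |J2
#1 |J3
#2 |Sf1
#3 |I1
#4 |J1

#2 stroke at Sf1  (Sf1 fixes flow; stroke at Sf1)
#3 stroke at I1  (prefer integral on I1)
#1 stroke at J3  (1-jn J3 has f-setter on 3)
#0 stroke at J2  (J2 needs exactly one e-in)
#4 stroke at J1  (closing 0-jn rule on J1)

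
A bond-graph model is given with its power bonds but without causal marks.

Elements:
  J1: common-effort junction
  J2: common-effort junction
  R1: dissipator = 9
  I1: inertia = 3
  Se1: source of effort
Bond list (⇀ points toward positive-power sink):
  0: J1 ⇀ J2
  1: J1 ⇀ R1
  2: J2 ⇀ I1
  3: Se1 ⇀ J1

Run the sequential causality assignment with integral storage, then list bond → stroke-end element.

b3 stroke at J1  (Se1 fixes effort; stroke away)
b0 stroke at J2  (J1 effort already set via bond 3)
b1 stroke at R1  (J1 effort already set via bond 3)
b2 stroke at I1  (0-jn J2 has e-setter on 0)

b0 →J2
b1 →R1
b2 →I1
b3 →J1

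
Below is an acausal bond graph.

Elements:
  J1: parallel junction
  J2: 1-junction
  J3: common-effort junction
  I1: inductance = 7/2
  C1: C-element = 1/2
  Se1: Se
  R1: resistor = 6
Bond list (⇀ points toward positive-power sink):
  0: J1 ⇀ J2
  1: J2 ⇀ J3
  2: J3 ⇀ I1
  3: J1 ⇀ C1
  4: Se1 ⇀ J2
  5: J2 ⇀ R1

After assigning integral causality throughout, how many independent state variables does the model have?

2  (C1, I1 all integral)

β4 |J2  (Se1 (Se) sets effort on bond)
β2 |I1  (I1 outputs flow p/I1)
β1 |J3  (only one effort-in slot at J3)
β0 |J2  (J2 flow already set via bond 1)
β5 |J2  (J2: bond 1 brought flow, rest push out)
β3 |J1  (only one effort-in slot at J1)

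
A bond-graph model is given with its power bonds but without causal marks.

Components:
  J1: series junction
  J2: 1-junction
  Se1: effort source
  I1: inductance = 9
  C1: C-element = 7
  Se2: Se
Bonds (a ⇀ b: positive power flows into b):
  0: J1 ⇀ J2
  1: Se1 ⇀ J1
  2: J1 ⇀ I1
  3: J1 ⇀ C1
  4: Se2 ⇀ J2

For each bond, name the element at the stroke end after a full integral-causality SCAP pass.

#0 |J1
#1 |J1
#2 |I1
#3 |J1
#4 |J2

b1 stroke→J1  (Se1: effort source, stroke at far end)
b4 stroke→J2  (Se2: effort source, stroke at far end)
b0 stroke→J1  (closing 1-jn rule on J2)
b2 stroke→I1  (I1 integral (f out))
b3 stroke→J1  (common-f at J1 fixed by 2)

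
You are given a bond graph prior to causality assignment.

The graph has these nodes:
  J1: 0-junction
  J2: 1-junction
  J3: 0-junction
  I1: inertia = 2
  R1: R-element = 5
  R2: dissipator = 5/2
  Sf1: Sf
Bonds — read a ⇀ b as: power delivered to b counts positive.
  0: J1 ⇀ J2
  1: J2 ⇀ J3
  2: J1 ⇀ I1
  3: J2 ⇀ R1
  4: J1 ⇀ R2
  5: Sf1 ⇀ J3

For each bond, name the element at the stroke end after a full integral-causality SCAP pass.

β0 stroke at J2
β1 stroke at J3
β2 stroke at I1
β3 stroke at J2
β4 stroke at J1
β5 stroke at Sf1

#5 →Sf1  (Sf1 fixes flow; stroke at Sf1)
#1 →J3  (J3: last free bond brings effort in)
#0 →J2  (1-jn J2 has f-setter on 1)
#3 →J2  (J2: bond 1 brought flow, rest push out)
#2 →I1  (prefer integral on I1)
#4 →J1  (J1: last free bond brings effort in)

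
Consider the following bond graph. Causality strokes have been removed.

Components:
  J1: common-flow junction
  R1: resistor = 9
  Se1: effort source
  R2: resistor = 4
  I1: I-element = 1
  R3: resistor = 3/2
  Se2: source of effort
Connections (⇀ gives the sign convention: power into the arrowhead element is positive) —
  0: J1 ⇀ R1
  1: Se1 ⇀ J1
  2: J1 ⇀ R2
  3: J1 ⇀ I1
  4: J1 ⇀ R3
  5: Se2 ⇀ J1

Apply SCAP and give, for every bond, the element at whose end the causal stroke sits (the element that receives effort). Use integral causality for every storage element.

bond 0 |J1
bond 1 |J1
bond 2 |J1
bond 3 |I1
bond 4 |J1
bond 5 |J1

b1 stroke at J1  (Se1 fixes effort; stroke away)
b5 stroke at J1  (Se2 fixes effort; stroke away)
b3 stroke at I1  (I1: I, integral causality)
b0 stroke at J1  (1-jn J1 has f-setter on 3)
b2 stroke at J1  (1-jn J1 has f-setter on 3)
b4 stroke at J1  (J1: bond 3 brought flow, rest push out)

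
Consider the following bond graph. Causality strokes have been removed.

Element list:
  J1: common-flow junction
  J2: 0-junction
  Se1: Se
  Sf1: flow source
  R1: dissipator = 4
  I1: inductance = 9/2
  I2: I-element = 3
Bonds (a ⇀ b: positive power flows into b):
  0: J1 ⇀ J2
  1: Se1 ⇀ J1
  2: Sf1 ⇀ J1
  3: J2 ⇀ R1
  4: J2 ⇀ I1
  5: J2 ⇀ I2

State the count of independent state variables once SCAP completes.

2  (I1, I2 all integral)

β1 →J1  (Se1: effort source, stroke at far end)
β2 →Sf1  (Sf1 (Sf) sets flow on bond)
β0 →J1  (J1 flow already set via bond 2)
β4 →I1  (I1: I, integral causality)
β5 →I2  (I2: I, integral causality)
β3 →J2  (closing 0-jn rule on J2)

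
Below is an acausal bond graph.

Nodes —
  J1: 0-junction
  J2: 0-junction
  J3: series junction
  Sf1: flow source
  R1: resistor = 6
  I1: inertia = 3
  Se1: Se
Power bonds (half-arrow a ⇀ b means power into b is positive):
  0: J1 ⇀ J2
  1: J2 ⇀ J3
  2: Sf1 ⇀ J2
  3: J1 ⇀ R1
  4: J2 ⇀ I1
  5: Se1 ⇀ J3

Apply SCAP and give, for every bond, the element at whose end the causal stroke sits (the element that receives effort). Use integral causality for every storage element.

b0 |J1
b1 |J2
b2 |Sf1
b3 |R1
b4 |I1
b5 |J3

bond 2 stroke→Sf1  (Sf1 fixes flow; stroke at Sf1)
bond 5 stroke→J3  (Se1 (Se) sets effort on bond)
bond 1 stroke→J2  (closing 1-jn rule on J3)
bond 0 stroke→J1  (common-e at J2 fixed by 1)
bond 4 stroke→I1  (common-e at J2 fixed by 1)
bond 3 stroke→R1  (J1: bond 0 brought effort, rest push out)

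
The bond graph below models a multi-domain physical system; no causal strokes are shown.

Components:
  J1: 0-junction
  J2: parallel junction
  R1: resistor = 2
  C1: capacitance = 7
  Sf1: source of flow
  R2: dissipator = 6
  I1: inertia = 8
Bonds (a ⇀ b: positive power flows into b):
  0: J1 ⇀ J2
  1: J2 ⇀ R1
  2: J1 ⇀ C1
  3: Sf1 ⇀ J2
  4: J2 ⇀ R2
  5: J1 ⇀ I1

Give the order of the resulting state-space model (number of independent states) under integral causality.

#3 →Sf1  (source Sf1 imposes f)
#2 →J1  (C1 integral (e out))
#0 →J2  (0-jn J1 has e-setter on 2)
#5 →I1  (0-jn J1 has e-setter on 2)
#1 →R1  (0-jn J2 has e-setter on 0)
#4 →R2  (0-jn J2 has e-setter on 0)

2  (C1, I1 all integral)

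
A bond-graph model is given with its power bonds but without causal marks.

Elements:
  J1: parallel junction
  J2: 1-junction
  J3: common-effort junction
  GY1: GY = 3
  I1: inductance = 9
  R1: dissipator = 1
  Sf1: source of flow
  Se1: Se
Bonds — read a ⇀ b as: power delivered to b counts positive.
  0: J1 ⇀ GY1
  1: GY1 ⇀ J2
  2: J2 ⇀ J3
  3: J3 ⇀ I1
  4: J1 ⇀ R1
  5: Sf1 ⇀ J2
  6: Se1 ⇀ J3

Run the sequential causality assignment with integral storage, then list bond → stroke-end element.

#5 →Sf1  (Sf1 (Sf) sets flow on bond)
#6 →J3  (source Se1 imposes e)
#1 →J2  (1-jn J2 has f-setter on 5)
#2 →J2  (1-jn J2 has f-setter on 5)
#3 →I1  (J3 effort already set via bond 6)
#0 →J1  (through GY1, causality inverts; strokes same side of GY1)
#4 →R1  (0-jn J1 has e-setter on 0)

b0 |J1
b1 |J2
b2 |J2
b3 |I1
b4 |R1
b5 |Sf1
b6 |J3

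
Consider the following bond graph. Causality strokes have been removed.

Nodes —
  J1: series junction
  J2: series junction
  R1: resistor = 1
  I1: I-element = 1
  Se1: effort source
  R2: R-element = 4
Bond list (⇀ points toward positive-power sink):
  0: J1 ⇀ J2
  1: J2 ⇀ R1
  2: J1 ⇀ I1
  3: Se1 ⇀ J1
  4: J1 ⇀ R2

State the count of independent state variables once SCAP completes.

1  (I1 all integral)

#3 stroke at J1  (Se1 fixes effort; stroke away)
#2 stroke at I1  (I1 integral (f out))
#0 stroke at J1  (J1: bond 2 brought flow, rest push out)
#4 stroke at J1  (J1: bond 2 brought flow, rest push out)
#1 stroke at J2  (J2 flow already set via bond 0)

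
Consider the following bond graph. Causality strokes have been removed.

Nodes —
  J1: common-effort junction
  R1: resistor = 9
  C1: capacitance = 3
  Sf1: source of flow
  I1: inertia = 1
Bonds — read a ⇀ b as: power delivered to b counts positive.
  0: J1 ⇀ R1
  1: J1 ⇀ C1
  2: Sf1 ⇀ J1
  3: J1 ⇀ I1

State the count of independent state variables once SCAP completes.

β2 stroke→Sf1  (Sf1 fixes flow; stroke at Sf1)
β1 stroke→J1  (prefer integral on C1)
β0 stroke→R1  (J1: bond 1 brought effort, rest push out)
β3 stroke→I1  (J1: bond 1 brought effort, rest push out)

2  (C1, I1 all integral)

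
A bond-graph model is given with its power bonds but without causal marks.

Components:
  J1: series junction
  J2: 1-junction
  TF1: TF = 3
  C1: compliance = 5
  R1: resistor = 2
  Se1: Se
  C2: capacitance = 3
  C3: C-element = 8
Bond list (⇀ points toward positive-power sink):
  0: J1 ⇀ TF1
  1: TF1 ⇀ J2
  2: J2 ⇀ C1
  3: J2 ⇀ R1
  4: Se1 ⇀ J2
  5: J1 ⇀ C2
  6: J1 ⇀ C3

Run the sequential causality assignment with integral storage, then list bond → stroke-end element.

#0 →TF1
#1 →J2
#2 →J2
#3 →R1
#4 →J2
#5 →J1
#6 →J1

bond 4 →J2  (Se1 fixes effort; stroke away)
bond 2 →J2  (C1 outputs effort q/C1)
bond 5 →J1  (prefer integral on C2)
bond 6 →J1  (C3 outputs effort q/C3)
bond 0 →TF1  (only one flow-in slot at J1)
bond 1 →J2  (TF1 one-in-one-out from 0)
bond 3 →R1  (J2: last free bond brings flow in)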